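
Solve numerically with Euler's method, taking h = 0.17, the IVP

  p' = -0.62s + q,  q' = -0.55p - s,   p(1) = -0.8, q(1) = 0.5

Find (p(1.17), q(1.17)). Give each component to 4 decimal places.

Euler on (p,q): p_{n+1} = p_n + h·p', q_{n+1} = q_n + h·q'.
1.000000: (-0.800000, 0.500000); f=(-0.120000, -0.560000) → (-0.820400, 0.404800)
(p(1.17), q(1.17)) ≈ (-0.8204, 0.4048)

-0.8204, 0.4048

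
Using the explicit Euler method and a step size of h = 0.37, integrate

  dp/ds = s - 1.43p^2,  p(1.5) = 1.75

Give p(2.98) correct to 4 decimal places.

1.3776

Euler: p_{n+1} = p_n + h·f(s_n, p_n).
s=1.500000, p=1.750000: f=-2.879375 → p ← 1.750000 + 0.37·(-2.879375) = 0.684631
s=1.870000, p=0.684631: f=1.199730 → p ← 0.684631 + 0.37·1.199730 = 1.128532
s=2.240000, p=1.128532: f=0.418776 → p ← 1.128532 + 0.37·0.418776 = 1.283479
s=2.610000, p=1.283479: f=0.254336 → p ← 1.283479 + 0.37·0.254336 = 1.377583
p(2.98) ≈ 1.3776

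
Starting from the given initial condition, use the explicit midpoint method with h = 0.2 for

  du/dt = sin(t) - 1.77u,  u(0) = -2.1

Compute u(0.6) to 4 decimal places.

-0.6183

Midpoint: k1 = f(t_n, u_n); k2 = f(t_n + h/2, u_n + (h/2)·k1); u_{n+1} = u_n + h·k2.
t=0.000000, u=-2.100000:
  k1 = f(0.000000, -2.100000) = 3.717000
  k2 = f(0.100000, -1.728300) = 3.158924
  u ← -2.100000 + 0.2·3.158924 = -1.468215
t=0.200000, u=-1.468215:
  k1 = f(0.200000, -1.468215) = 2.797410
  k2 = f(0.300000, -1.188474) = 2.399119
  u ← -1.468215 + 0.2·2.399119 = -0.988391
t=0.400000, u=-0.988391:
  k1 = f(0.400000, -0.988391) = 2.138871
  k2 = f(0.500000, -0.774504) = 1.850298
  u ← -0.988391 + 0.2·1.850298 = -0.618332
u(0.6) ≈ -0.6183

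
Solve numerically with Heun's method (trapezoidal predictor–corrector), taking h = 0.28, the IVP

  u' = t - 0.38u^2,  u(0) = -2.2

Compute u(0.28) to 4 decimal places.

-2.8104

Heun: k1 = f(t_n, u_n); k2 = f(t_n + h, u_n + h·k1); u_{n+1} = u_n + (h/2)·(k1 + k2).
t=0.000000, u=-2.200000:
  k1 = f(0.000000, -2.200000) = -1.839200
  k2 = f(0.280000, -2.714976) = -2.521016
  u ← -2.200000 + (0.28/2)·(-1.839200 + (-2.521016)) = -2.810430
u(0.28) ≈ -2.8104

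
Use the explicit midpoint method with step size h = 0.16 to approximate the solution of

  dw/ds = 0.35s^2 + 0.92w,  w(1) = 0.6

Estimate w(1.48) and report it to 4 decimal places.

1.2480

Midpoint: k1 = f(s_n, w_n); k2 = f(s_n + h/2, w_n + (h/2)·k1); w_{n+1} = w_n + h·k2.
s=1.000000, w=0.600000:
  k1 = f(1.000000, 0.600000) = 0.902000
  k2 = f(1.080000, 0.672160) = 1.026627
  w ← 0.600000 + 0.16·1.026627 = 0.764260
s=1.160000, w=0.764260:
  k1 = f(1.160000, 0.764260) = 1.174080
  k2 = f(1.240000, 0.858187) = 1.327692
  w ← 0.764260 + 0.16·1.327692 = 0.976691
s=1.320000, w=0.976691:
  k1 = f(1.320000, 0.976691) = 1.508396
  k2 = f(1.400000, 1.097363) = 1.695574
  w ← 0.976691 + 0.16·1.695574 = 1.247983
w(1.48) ≈ 1.2480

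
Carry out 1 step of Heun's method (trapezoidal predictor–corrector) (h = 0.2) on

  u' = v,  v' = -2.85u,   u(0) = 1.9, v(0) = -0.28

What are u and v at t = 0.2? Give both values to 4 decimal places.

1.7357, -1.3470

Heun on (u,v): k1 = f(t_n, state_n); k2 = f(t_n + h, state_n + h·k1); state_{n+1} = state_n + (h/2)·(k1 + k2).
0.000000: (1.900000, -0.280000)
  k1 = (-0.280000, -5.415000)
  predictor → (1.844000, -1.363000)
  k2 = (-1.363000, -5.255400)
  → (1.735700, -1.347040)
(u(0.2), v(0.2)) ≈ (1.7357, -1.3470)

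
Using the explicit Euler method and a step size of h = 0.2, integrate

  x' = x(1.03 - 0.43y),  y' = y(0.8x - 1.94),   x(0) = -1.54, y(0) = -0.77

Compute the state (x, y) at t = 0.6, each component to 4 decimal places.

-2.9242, -0.0190

Euler on (x,y): x_{n+1} = x_n + h·x', y_{n+1} = y_n + h·y'.
0.000000: (-1.540000, -0.770000); f=(-2.096094, 2.442440) → (-1.959219, -0.281512)
0.200000: (-1.959219, -0.281512); f=(-2.255159, 0.987368) → (-2.410251, -0.084038)
0.400000: (-2.410251, -0.084038); f=(-2.569656, 0.325077) → (-2.924182, -0.019023)
(x(0.6), y(0.6)) ≈ (-2.9242, -0.0190)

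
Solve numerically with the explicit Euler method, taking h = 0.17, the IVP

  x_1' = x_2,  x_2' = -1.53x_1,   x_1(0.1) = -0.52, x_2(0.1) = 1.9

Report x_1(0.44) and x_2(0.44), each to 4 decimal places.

Euler on (x_1,x_2): x_1_{n+1} = x_1_n + h·x_1', x_2_{n+1} = x_2_n + h·x_2'.
0.100000: (-0.520000, 1.900000); f=(1.900000, 0.795600) → (-0.197000, 2.035252)
0.270000: (-0.197000, 2.035252); f=(2.035252, 0.301410) → (0.148993, 2.086492)
(x_1(0.44), x_2(0.44)) ≈ (0.1490, 2.0865)

0.1490, 2.0865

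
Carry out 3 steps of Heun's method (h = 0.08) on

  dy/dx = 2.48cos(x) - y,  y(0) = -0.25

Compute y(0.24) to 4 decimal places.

0.3262

Heun: k1 = f(x_n, y_n); k2 = f(x_n + h, y_n + h·k1); y_{n+1} = y_n + (h/2)·(k1 + k2).
x=0.000000, y=-0.250000:
  k1 = f(0.000000, -0.250000) = 2.730000
  k2 = f(0.080000, -0.031600) = 2.503668
  y ← -0.250000 + (0.08/2)·(2.730000 + 2.503668) = -0.040653
x=0.080000, y=-0.040653:
  k1 = f(0.080000, -0.040653) = 2.512722
  k2 = f(0.160000, 0.160364) = 2.287959
  y ← -0.040653 + (0.08/2)·(2.512722 + 2.287959) = 0.151374
x=0.160000, y=0.151374:
  k1 = f(0.160000, 0.151374) = 2.296950
  k2 = f(0.240000, 0.335130) = 2.073788
  y ← 0.151374 + (0.08/2)·(2.296950 + 2.073788) = 0.326203
y(0.24) ≈ 0.3262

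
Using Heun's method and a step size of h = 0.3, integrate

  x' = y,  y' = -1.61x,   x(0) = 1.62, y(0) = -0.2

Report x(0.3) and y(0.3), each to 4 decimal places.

1.4426, -0.9680

Heun on (x,y): k1 = f(s_n, state_n); k2 = f(s_n + h, state_n + h·k1); state_{n+1} = state_n + (h/2)·(k1 + k2).
0.000000: (1.620000, -0.200000)
  k1 = (-0.200000, -2.608200)
  predictor → (1.560000, -0.982460)
  k2 = (-0.982460, -2.511600)
  → (1.442631, -0.967970)
(x(0.3), y(0.3)) ≈ (1.4426, -0.9680)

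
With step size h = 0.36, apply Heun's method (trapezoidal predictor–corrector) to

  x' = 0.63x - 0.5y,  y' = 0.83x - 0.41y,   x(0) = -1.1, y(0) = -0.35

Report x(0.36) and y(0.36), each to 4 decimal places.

Heun on (x,y): k1 = f(t_n, state_n); k2 = f(t_n + h, state_n + h·k1); state_{n+1} = state_n + (h/2)·(k1 + k2).
0.000000: (-1.100000, -0.350000)
  k1 = (-0.518000, -0.769500)
  predictor → (-1.286480, -0.627020)
  k2 = (-0.496972, -0.810700)
  → (-1.282695, -0.634436)
(x(0.36), y(0.36)) ≈ (-1.2827, -0.6344)

-1.2827, -0.6344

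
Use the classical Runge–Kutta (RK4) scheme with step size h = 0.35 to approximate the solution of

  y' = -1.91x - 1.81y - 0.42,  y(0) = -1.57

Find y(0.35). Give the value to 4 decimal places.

RK4: k1 = f(x_n, y_n); k2 = f(x_n + h/2, y_n + (h/2)·k1); k3 = f(x_n + h/2, y_n + (h/2)·k2); k4 = f(x_n + h, y_n + h·k3); y_{n+1} = y_n + (h/6)·(k1 + 2k2 + 2k3 + k4).
x=0.000000, y=-1.570000:
  k1 = f(0.000000, -1.570000) = 2.421700
  k2 = f(0.175000, -1.146203) = 1.320377
  k3 = f(0.175000, -1.338934) = 1.669221
  k4 = f(0.350000, -0.985773) = 0.695749
  y ← -1.570000 + (0.35/6)·(k1 + 2k2 + 2k3 + k4) = -1.039362
y(0.35) ≈ -1.0394

-1.0394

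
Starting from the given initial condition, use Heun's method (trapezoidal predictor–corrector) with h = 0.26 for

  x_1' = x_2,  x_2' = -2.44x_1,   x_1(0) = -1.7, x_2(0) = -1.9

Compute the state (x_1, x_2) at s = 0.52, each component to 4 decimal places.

Heun on (x_1,x_2): k1 = f(s_n, state_n); k2 = f(s_n + h, state_n + h·k1); state_{n+1} = state_n + (h/2)·(k1 + k2).
0.000000: (-1.700000, -1.900000)
  k1 = (-1.900000, 4.148000)
  predictor → (-2.194000, -0.821520)
  k2 = (-0.821520, 5.353360)
  → (-2.053798, -0.664823)
0.260000: (-2.053798, -0.664823)
  k1 = (-0.664823, 5.011266)
  predictor → (-2.226652, 0.638106)
  k2 = (0.638106, 5.433030)
  → (-2.057271, 0.692935)
(x_1(0.52), x_2(0.52)) ≈ (-2.0573, 0.6929)

-2.0573, 0.6929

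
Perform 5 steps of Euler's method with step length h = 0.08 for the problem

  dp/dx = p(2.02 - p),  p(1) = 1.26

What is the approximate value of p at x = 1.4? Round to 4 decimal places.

1.6015

Euler: p_{n+1} = p_n + h·f(x_n, p_n).
x=1.000000, p=1.260000: f=0.957600 → p ← 1.260000 + 0.08·0.957600 = 1.336608
x=1.080000, p=1.336608: f=0.913427 → p ← 1.336608 + 0.08·0.913427 = 1.409682
x=1.160000, p=1.409682: f=0.860354 → p ← 1.409682 + 0.08·0.860354 = 1.478511
x=1.240000, p=1.478511: f=0.800598 → p ← 1.478511 + 0.08·0.800598 = 1.542558
x=1.320000, p=1.542558: f=0.736482 → p ← 1.542558 + 0.08·0.736482 = 1.601477
p(1.4) ≈ 1.6015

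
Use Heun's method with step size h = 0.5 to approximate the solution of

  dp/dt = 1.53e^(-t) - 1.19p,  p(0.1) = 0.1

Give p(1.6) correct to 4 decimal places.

Heun: k1 = f(t_n, p_n); k2 = f(t_n + h, p_n + h·k1); p_{n+1} = p_n + (h/2)·(k1 + k2).
t=0.100000, p=0.100000:
  k1 = f(0.100000, 0.100000) = 1.265401
  k2 = f(0.600000, 0.732701) = -0.032232
  p ← 0.100000 + (0.5/2)·(1.265401 + (-0.032232)) = 0.408292
t=0.600000, p=0.408292:
  k1 = f(0.600000, 0.408292) = 0.353814
  k2 = f(1.100000, 0.585199) = -0.187094
  p ← 0.408292 + (0.5/2)·(0.353814 + (-0.187094)) = 0.449972
t=1.100000, p=0.449972:
  k1 = f(1.100000, 0.449972) = -0.026174
  k2 = f(1.600000, 0.436885) = -0.210992
  p ← 0.449972 + (0.5/2)·(-0.026174 + (-0.210992)) = 0.390681
p(1.6) ≈ 0.3907

0.3907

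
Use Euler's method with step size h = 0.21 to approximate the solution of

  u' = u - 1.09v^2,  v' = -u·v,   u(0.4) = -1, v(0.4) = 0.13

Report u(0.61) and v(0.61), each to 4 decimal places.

Euler on (u,v): u_{n+1} = u_n + h·u', v_{n+1} = v_n + h·v'.
0.400000: (-1.000000, 0.130000); f=(-1.018421, 0.130000) → (-1.213868, 0.157300)
(u(0.61), v(0.61)) ≈ (-1.2139, 0.1573)

-1.2139, 0.1573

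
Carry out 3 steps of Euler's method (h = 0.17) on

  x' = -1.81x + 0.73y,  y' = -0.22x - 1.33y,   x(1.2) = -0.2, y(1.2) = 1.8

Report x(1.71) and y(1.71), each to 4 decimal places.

0.2951, 0.8276

Euler on (x,y): x_{n+1} = x_n + h·x', y_{n+1} = y_n + h·y'.
1.200000: (-0.200000, 1.800000); f=(1.676000, -2.350000) → (0.084920, 1.400500)
1.370000: (0.084920, 1.400500); f=(0.868660, -1.881347) → (0.232592, 1.080671)
1.540000: (0.232592, 1.080671); f=(0.367898, -1.488463) → (0.295135, 0.827632)
(x(1.71), y(1.71)) ≈ (0.2951, 0.8276)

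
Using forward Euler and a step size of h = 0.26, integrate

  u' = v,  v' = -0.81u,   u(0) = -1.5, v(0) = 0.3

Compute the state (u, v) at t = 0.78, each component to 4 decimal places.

Euler on (u,v): u_{n+1} = u_n + h·u', v_{n+1} = v_n + h·v'.
0.000000: (-1.500000, 0.300000); f=(0.300000, 1.215000) → (-1.422000, 0.615900)
0.260000: (-1.422000, 0.615900); f=(0.615900, 1.151820) → (-1.261866, 0.915373)
0.520000: (-1.261866, 0.915373); f=(0.915373, 1.022111) → (-1.023869, 1.181122)
(u(0.78), v(0.78)) ≈ (-1.0239, 1.1811)

-1.0239, 1.1811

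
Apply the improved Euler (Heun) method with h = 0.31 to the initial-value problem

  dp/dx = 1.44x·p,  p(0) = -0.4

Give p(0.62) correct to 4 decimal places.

Heun: k1 = f(x_n, p_n); k2 = f(x_n + h, p_n + h·k1); p_{n+1} = p_n + (h/2)·(k1 + k2).
x=0.000000, p=-0.400000:
  k1 = f(0.000000, -0.400000) = 0.000000
  k2 = f(0.310000, -0.400000) = -0.178560
  p ← -0.400000 + (0.31/2)·(0.000000 + (-0.178560)) = -0.427677
x=0.310000, p=-0.427677:
  k1 = f(0.310000, -0.427677) = -0.190915
  k2 = f(0.620000, -0.486860) = -0.434669
  p ← -0.427677 + (0.31/2)·(-0.190915 + (-0.434669)) = -0.524642
p(0.62) ≈ -0.5246

-0.5246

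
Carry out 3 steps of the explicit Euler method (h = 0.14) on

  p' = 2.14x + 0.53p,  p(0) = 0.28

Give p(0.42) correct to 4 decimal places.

0.4760

Euler: p_{n+1} = p_n + h·f(x_n, p_n).
x=0.000000, p=0.280000: f=0.148400 → p ← 0.280000 + 0.14·0.148400 = 0.300776
x=0.140000, p=0.300776: f=0.459011 → p ← 0.300776 + 0.14·0.459011 = 0.365038
x=0.280000, p=0.365038: f=0.792670 → p ← 0.365038 + 0.14·0.792670 = 0.476011
p(0.42) ≈ 0.4760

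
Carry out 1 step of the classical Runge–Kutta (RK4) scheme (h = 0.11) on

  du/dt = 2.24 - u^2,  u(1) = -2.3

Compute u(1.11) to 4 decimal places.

-2.7436

RK4: k1 = f(t_n, u_n); k2 = f(t_n + h/2, u_n + (h/2)·k1); k3 = f(t_n + h/2, u_n + (h/2)·k2); k4 = f(t_n + h, u_n + h·k3); u_{n+1} = u_n + (h/6)·(k1 + 2k2 + 2k3 + k4).
t=1.000000, u=-2.300000:
  k1 = f(1.000000, -2.300000) = -3.050000
  k2 = f(1.055000, -2.467750) = -3.849790
  k3 = f(1.055000, -2.511738) = -4.068830
  k4 = f(1.110000, -2.747571) = -5.309148
  u ← -2.300000 + (0.11/6)·(k1 + 2k2 + 2k3 + k4) = -2.743600
u(1.11) ≈ -2.7436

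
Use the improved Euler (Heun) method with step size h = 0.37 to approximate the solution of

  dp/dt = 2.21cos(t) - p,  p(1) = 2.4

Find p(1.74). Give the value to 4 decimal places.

Heun: k1 = f(t_n, p_n); k2 = f(t_n + h, p_n + h·k1); p_{n+1} = p_n + (h/2)·(k1 + k2).
t=1.000000, p=2.400000:
  k1 = f(1.000000, 2.400000) = -1.205932
  k2 = f(1.370000, 1.953805) = -1.513021
  p ← 2.400000 + (0.37/2)·(-1.205932 + (-1.513021)) = 1.896994
t=1.370000, p=1.896994:
  k1 = f(1.370000, 1.896994) = -1.456210
  k2 = f(1.740000, 1.358196) = -1.730354
  p ← 1.896994 + (0.37/2)·(-1.456210 + (-1.730354)) = 1.307479
p(1.74) ≈ 1.3075

1.3075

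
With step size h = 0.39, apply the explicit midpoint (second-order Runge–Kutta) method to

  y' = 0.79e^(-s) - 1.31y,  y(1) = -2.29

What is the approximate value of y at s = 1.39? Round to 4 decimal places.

-1.3546

Midpoint: k1 = f(s_n, y_n); k2 = f(s_n + h/2, y_n + (h/2)·k1); y_{n+1} = y_n + h·k2.
s=1.000000, y=-2.290000:
  k1 = f(1.000000, -2.290000) = 3.290525
  k2 = f(1.195000, -1.648348) = 2.398472
  y ← -2.290000 + 0.39·2.398472 = -1.354596
y(1.39) ≈ -1.3546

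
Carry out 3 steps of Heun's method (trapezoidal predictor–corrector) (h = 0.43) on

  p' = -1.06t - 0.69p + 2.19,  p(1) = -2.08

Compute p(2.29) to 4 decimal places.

Heun: k1 = f(t_n, p_n); k2 = f(t_n + h, p_n + h·k1); p_{n+1} = p_n + (h/2)·(k1 + k2).
t=1.000000, p=-2.080000:
  k1 = f(1.000000, -2.080000) = 2.565200
  k2 = f(1.430000, -0.976964) = 1.348305
  p ← -2.080000 + (0.43/2)·(2.565200 + 1.348305) = -1.238596
t=1.430000, p=-1.238596:
  k1 = f(1.430000, -1.238596) = 1.528832
  k2 = f(1.860000, -0.581199) = 0.619427
  p ← -1.238596 + (0.43/2)·(1.528832 + 0.619427) = -0.776721
t=1.860000, p=-0.776721:
  k1 = f(1.860000, -0.776721) = 0.754337
  k2 = f(2.290000, -0.452356) = 0.074725
  p ← -0.776721 + (0.43/2)·(0.754337 + 0.074725) = -0.598472
p(2.29) ≈ -0.5985

-0.5985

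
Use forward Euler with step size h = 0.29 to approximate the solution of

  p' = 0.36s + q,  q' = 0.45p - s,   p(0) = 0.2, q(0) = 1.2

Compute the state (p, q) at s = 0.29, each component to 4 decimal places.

0.5480, 1.2261

Euler on (p,q): p_{n+1} = p_n + h·p', q_{n+1} = q_n + h·q'.
0.000000: (0.200000, 1.200000); f=(1.200000, 0.090000) → (0.548000, 1.226100)
(p(0.29), q(0.29)) ≈ (0.5480, 1.2261)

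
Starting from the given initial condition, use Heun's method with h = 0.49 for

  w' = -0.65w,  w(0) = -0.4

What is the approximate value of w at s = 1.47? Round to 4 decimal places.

-0.1570

Heun: k1 = f(s_n, w_n); k2 = f(s_n + h, w_n + h·k1); w_{n+1} = w_n + (h/2)·(k1 + k2).
s=0.000000, w=-0.400000:
  k1 = f(0.000000, -0.400000) = 0.260000
  k2 = f(0.490000, -0.272600) = 0.177190
  w ← -0.400000 + (0.49/2)·(0.260000 + 0.177190) = -0.292888
s=0.490000, w=-0.292888:
  k1 = f(0.490000, -0.292888) = 0.190377
  k2 = f(0.980000, -0.199603) = 0.129742
  w ← -0.292888 + (0.49/2)·(0.190377 + 0.129742) = -0.214459
s=0.980000, w=-0.214459:
  k1 = f(0.980000, -0.214459) = 0.139398
  k2 = f(1.470000, -0.146154) = 0.095000
  w ← -0.214459 + (0.49/2)·(0.139398 + 0.095000) = -0.157031
w(1.47) ≈ -0.1570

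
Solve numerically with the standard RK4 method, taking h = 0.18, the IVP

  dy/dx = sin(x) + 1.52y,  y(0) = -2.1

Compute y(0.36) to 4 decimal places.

-3.5519

RK4: k1 = f(x_n, y_n); k2 = f(x_n + h/2, y_n + (h/2)·k1); k3 = f(x_n + h/2, y_n + (h/2)·k2); k4 = f(x_n + h, y_n + h·k3); y_{n+1} = y_n + (h/6)·(k1 + 2k2 + 2k3 + k4).
x=0.000000, y=-2.100000:
  k1 = f(0.000000, -2.100000) = -3.192000
  k2 = f(0.090000, -2.387280) = -3.538787
  k3 = f(0.090000, -2.418491) = -3.586228
  k4 = f(0.180000, -2.745521) = -3.994162
  y ← -2.100000 + (0.18/6)·(k1 + 2k2 + 2k3 + k4) = -2.743086
x=0.180000, y=-2.743086:
  k1 = f(0.180000, -2.743086) = -3.990461
  k2 = f(0.270000, -3.102227) = -4.448654
  k3 = f(0.270000, -3.143465) = -4.511335
  k4 = f(0.360000, -3.555126) = -5.051517
  y ← -2.743086 + (0.18/6)·(k1 + 2k2 + 2k3 + k4) = -3.551944
y(0.36) ≈ -3.5519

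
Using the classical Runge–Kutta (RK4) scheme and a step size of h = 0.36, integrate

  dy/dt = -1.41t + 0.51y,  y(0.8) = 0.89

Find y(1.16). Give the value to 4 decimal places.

0.5264

RK4: k1 = f(t_n, y_n); k2 = f(t_n + h/2, y_n + (h/2)·k1); k3 = f(t_n + h/2, y_n + (h/2)·k2); k4 = f(t_n + h, y_n + h·k3); y_{n+1} = y_n + (h/6)·(k1 + 2k2 + 2k3 + k4).
t=0.800000, y=0.890000:
  k1 = f(0.800000, 0.890000) = -0.674100
  k2 = f(0.980000, 0.768662) = -0.989782
  k3 = f(0.980000, 0.711839) = -1.018762
  k4 = f(1.160000, 0.523246) = -1.368745
  y ← 0.890000 + (0.36/6)·(k1 + 2k2 + 2k3 + k4) = 0.526404
y(1.16) ≈ 0.5264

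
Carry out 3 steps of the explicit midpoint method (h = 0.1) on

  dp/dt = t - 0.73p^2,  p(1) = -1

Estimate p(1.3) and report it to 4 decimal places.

-0.8487

Midpoint: k1 = f(t_n, p_n); k2 = f(t_n + h/2, p_n + (h/2)·k1); p_{n+1} = p_n + h·k2.
t=1.000000, p=-1.000000:
  k1 = f(1.000000, -1.000000) = 0.270000
  k2 = f(1.050000, -0.986500) = 0.339577
  p ← -1.000000 + 0.1·0.339577 = -0.966042
t=1.100000, p=-0.966042:
  k1 = f(1.100000, -0.966042) = 0.418736
  k2 = f(1.150000, -0.945105) = 0.497946
  p ← -0.966042 + 0.1·0.497946 = -0.916248
t=1.200000, p=-0.916248:
  k1 = f(1.200000, -0.916248) = 0.587158
  k2 = f(1.250000, -0.886890) = 0.675801
  p ← -0.916248 + 0.1·0.675801 = -0.848668
p(1.3) ≈ -0.8487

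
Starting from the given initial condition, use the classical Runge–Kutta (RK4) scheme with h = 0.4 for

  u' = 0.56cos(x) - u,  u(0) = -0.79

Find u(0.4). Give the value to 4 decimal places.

RK4: k1 = f(x_n, u_n); k2 = f(x_n + h/2, u_n + (h/2)·k1); k3 = f(x_n + h/2, u_n + (h/2)·k2); k4 = f(x_n + h, u_n + h·k3); u_{n+1} = u_n + (h/6)·(k1 + 2k2 + 2k3 + k4).
x=0.000000, u=-0.790000:
  k1 = f(0.000000, -0.790000) = 1.350000
  k2 = f(0.200000, -0.520000) = 1.068837
  k3 = f(0.200000, -0.576233) = 1.125070
  k4 = f(0.400000, -0.339972) = 0.855766
  u ← -0.790000 + (0.4/6)·(k1 + 2k2 + 2k3 + k4) = -0.350428
u(0.4) ≈ -0.3504

-0.3504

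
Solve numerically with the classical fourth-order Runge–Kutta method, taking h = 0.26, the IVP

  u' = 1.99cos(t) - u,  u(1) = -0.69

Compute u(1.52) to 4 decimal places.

-0.1834

RK4: k1 = f(t_n, u_n); k2 = f(t_n + h/2, u_n + (h/2)·k1); k3 = f(t_n + h/2, u_n + (h/2)·k2); k4 = f(t_n + h, u_n + h·k3); u_{n+1} = u_n + (h/6)·(k1 + 2k2 + 2k3 + k4).
t=1.000000, u=-0.690000:
  k1 = f(1.000000, -0.690000) = 1.765202
  k2 = f(1.130000, -0.460524) = 1.309577
  k3 = f(1.130000, -0.519755) = 1.368808
  k4 = f(1.260000, -0.334110) = 0.942686
  u ← -0.690000 + (0.26/6)·(k1 + 2k2 + 2k3 + k4) = -0.340532
t=1.260000, u=-0.340532:
  k1 = f(1.260000, -0.340532) = 0.949107
  k2 = f(1.390000, -0.217148) = 0.574975
  k3 = f(1.390000, -0.265785) = 0.623613
  k4 = f(1.520000, -0.178392) = 0.279433
  u ← -0.340532 + (0.26/6)·(k1 + 2k2 + 2k3 + k4) = -0.183417
u(1.52) ≈ -0.1834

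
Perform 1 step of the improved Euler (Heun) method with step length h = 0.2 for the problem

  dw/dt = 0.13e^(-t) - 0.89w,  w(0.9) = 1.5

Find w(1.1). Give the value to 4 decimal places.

Heun: k1 = f(t_n, w_n); k2 = f(t_n + h, w_n + h·k1); w_{n+1} = w_n + (h/2)·(k1 + k2).
t=0.900000, w=1.500000:
  k1 = f(0.900000, 1.500000) = -1.282146
  k2 = f(1.100000, 1.243571) = -1.063505
  w ← 1.500000 + (0.2/2)·(-1.282146 + (-1.063505)) = 1.265435
w(1.1) ≈ 1.2654

1.2654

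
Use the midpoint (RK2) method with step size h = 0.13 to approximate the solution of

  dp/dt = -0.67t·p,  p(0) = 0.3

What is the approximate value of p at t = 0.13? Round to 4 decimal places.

0.2983

Midpoint: k1 = f(t_n, p_n); k2 = f(t_n + h/2, p_n + (h/2)·k1); p_{n+1} = p_n + h·k2.
t=0.000000, p=0.300000:
  k1 = f(0.000000, 0.300000) = 0.000000
  k2 = f(0.065000, 0.300000) = -0.013065
  p ← 0.300000 + 0.13·(-0.013065) = 0.298302
p(0.13) ≈ 0.2983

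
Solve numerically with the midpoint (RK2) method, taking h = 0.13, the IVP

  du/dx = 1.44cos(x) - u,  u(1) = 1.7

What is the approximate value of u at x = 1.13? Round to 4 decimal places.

Midpoint: k1 = f(x_n, u_n); k2 = f(x_n + h/2, u_n + (h/2)·k1); u_{n+1} = u_n + h·k2.
x=1.000000, u=1.700000:
  k1 = f(1.000000, 1.700000) = -0.921965
  k2 = f(1.065000, 1.640072) = -0.942386
  u ← 1.700000 + 0.13·(-0.942386) = 1.577490
u(1.13) ≈ 1.5775

1.5775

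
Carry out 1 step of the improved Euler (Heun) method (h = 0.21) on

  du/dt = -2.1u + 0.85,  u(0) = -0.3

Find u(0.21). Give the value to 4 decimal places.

-0.0577

Heun: k1 = f(t_n, u_n); k2 = f(t_n + h, u_n + h·k1); u_{n+1} = u_n + (h/2)·(k1 + k2).
t=0.000000, u=-0.300000:
  k1 = f(0.000000, -0.300000) = 1.480000
  k2 = f(0.210000, 0.010800) = 0.827320
  u ← -0.300000 + (0.21/2)·(1.480000 + 0.827320) = -0.057731
u(0.21) ≈ -0.0577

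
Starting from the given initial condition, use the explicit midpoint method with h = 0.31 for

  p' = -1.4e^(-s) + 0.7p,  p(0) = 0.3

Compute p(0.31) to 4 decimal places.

Midpoint: k1 = f(s_n, p_n); k2 = f(s_n + h/2, p_n + (h/2)·k1); p_{n+1} = p_n + h·k2.
s=0.000000, p=0.300000:
  k1 = f(0.000000, 0.300000) = -1.190000
  k2 = f(0.155000, 0.115550) = -1.118096
  p ← 0.300000 + 0.31·(-1.118096) = -0.046610
p(0.31) ≈ -0.0466

-0.0466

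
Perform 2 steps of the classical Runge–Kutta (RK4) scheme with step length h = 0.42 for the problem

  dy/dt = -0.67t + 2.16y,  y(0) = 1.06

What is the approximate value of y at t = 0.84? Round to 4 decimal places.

6.0012

RK4: k1 = f(t_n, y_n); k2 = f(t_n + h/2, y_n + (h/2)·k1); k3 = f(t_n + h/2, y_n + (h/2)·k2); k4 = f(t_n + h, y_n + h·k3); y_{n+1} = y_n + (h/6)·(k1 + 2k2 + 2k3 + k4).
t=0.000000, y=1.060000:
  k1 = f(0.000000, 1.060000) = 2.289600
  k2 = f(0.210000, 1.540816) = 3.187463
  k3 = f(0.210000, 1.729367) = 3.594733
  k4 = f(0.420000, 2.569788) = 5.269342
  y ← 1.060000 + (0.42/6)·(k1 + 2k2 + 2k3 + k4) = 2.538633
t=0.420000, y=2.538633:
  k1 = f(0.420000, 2.538633) = 5.202048
  k2 = f(0.630000, 3.631063) = 7.420997
  k3 = f(0.630000, 4.097043) = 8.427512
  k4 = f(0.840000, 6.078188) = 12.566087
  y ← 2.538633 + (0.42/6)·(k1 + 2k2 + 2k3 + k4) = 6.001194
y(0.84) ≈ 6.0012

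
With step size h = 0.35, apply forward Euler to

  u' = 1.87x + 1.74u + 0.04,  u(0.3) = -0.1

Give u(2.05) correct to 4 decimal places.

Euler: u_{n+1} = u_n + h·f(x_n, u_n).
x=0.300000, u=-0.100000: f=0.427000 → u ← -0.100000 + 0.35·0.427000 = 0.049450
x=0.650000, u=0.049450: f=1.341543 → u ← 0.049450 + 0.35·1.341543 = 0.518990
x=1.000000, u=0.518990: f=2.813043 → u ← 0.518990 + 0.35·2.813043 = 1.503555
x=1.350000, u=1.503555: f=5.180686 → u ← 1.503555 + 0.35·5.180686 = 3.316795
x=1.700000, u=3.316795: f=8.990223 → u ← 3.316795 + 0.35·8.990223 = 6.463373
u(2.05) ≈ 6.4634

6.4634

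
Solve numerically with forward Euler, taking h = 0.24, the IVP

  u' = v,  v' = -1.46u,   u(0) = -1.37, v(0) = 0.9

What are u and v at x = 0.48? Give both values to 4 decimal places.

Euler on (u,v): u_{n+1} = u_n + h·u', v_{n+1} = v_n + h·v'.
0.000000: (-1.370000, 0.900000); f=(0.900000, 2.000200) → (-1.154000, 1.380048)
0.240000: (-1.154000, 1.380048); f=(1.380048, 1.684840) → (-0.822788, 1.784410)
(u(0.48), v(0.48)) ≈ (-0.8228, 1.7844)

-0.8228, 1.7844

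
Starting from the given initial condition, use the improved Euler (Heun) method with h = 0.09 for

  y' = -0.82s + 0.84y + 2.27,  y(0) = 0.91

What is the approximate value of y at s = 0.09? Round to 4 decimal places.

1.1901

Heun: k1 = f(s_n, y_n); k2 = f(s_n + h, y_n + h·k1); y_{n+1} = y_n + (h/2)·(k1 + k2).
s=0.000000, y=0.910000:
  k1 = f(0.000000, 0.910000) = 3.034400
  k2 = f(0.090000, 1.183096) = 3.190001
  y ← 0.910000 + (0.09/2)·(3.034400 + 3.190001) = 1.190098
y(0.09) ≈ 1.1901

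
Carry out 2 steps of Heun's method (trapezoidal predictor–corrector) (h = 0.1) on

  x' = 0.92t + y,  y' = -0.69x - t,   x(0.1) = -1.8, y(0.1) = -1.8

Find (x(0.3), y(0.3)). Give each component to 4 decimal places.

Heun on (x,y): k1 = f(t_n, state_n); k2 = f(t_n + h, state_n + h·k1); state_{n+1} = state_n + (h/2)·(k1 + k2).
0.100000: (-1.800000, -1.800000)
  k1 = (-1.708000, 1.142000)
  predictor → (-1.970800, -1.685800)
  k2 = (-1.501800, 1.159852)
  → (-1.960490, -1.684907)
0.200000: (-1.960490, -1.684907)
  k1 = (-1.500907, 1.152738)
  predictor → (-2.110581, -1.569634)
  k2 = (-1.293634, 1.156301)
  → (-2.100217, -1.569455)
(x(0.3), y(0.3)) ≈ (-2.1002, -1.5695)

-2.1002, -1.5695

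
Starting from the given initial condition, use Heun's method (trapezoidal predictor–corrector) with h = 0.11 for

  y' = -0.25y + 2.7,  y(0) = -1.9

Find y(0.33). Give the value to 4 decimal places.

Heun: k1 = f(t_n, y_n); k2 = f(t_n + h, y_n + h·k1); y_{n+1} = y_n + (h/2)·(k1 + k2).
t=0.000000, y=-1.900000:
  k1 = f(0.000000, -1.900000) = 3.175000
  k2 = f(0.110000, -1.550750) = 3.087688
  y ← -1.900000 + (0.11/2)·(3.175000 + 3.087688) = -1.555552
t=0.110000, y=-1.555552:
  k1 = f(0.110000, -1.555552) = 3.088888
  k2 = f(0.220000, -1.215775) = 3.003944
  y ← -1.555552 + (0.11/2)·(3.088888 + 3.003944) = -1.220446
t=0.220000, y=-1.220446:
  k1 = f(0.220000, -1.220446) = 3.005112
  k2 = f(0.330000, -0.889884) = 2.922471
  y ← -1.220446 + (0.11/2)·(3.005112 + 2.922471) = -0.894429
y(0.33) ≈ -0.8944

-0.8944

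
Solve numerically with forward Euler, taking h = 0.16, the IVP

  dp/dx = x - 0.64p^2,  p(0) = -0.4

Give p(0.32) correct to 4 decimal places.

-0.4085

Euler: p_{n+1} = p_n + h·f(x_n, p_n).
x=0.000000, p=-0.400000: f=-0.102400 → p ← -0.400000 + 0.16·(-0.102400) = -0.416384
x=0.160000, p=-0.416384: f=0.049040 → p ← -0.416384 + 0.16·0.049040 = -0.408538
p(0.32) ≈ -0.4085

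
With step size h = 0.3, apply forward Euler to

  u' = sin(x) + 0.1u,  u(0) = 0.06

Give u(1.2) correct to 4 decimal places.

0.5711

Euler: u_{n+1} = u_n + h·f(x_n, u_n).
x=0.000000, u=0.060000: f=0.006000 → u ← 0.060000 + 0.3·0.006000 = 0.061800
x=0.300000, u=0.061800: f=0.301700 → u ← 0.061800 + 0.3·0.301700 = 0.152310
x=0.600000, u=0.152310: f=0.579873 → u ← 0.152310 + 0.3·0.579873 = 0.326272
x=0.900000, u=0.326272: f=0.815954 → u ← 0.326272 + 0.3·0.815954 = 0.571058
u(1.2) ≈ 0.5711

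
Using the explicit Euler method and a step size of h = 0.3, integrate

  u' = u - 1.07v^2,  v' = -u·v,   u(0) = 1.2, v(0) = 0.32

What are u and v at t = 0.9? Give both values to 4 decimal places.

2.5594, 0.0453

Euler on (u,v): u_{n+1} = u_n + h·u', v_{n+1} = v_n + h·v'.
0.000000: (1.200000, 0.320000); f=(1.090432, -0.384000) → (1.527130, 0.204800)
0.300000: (1.527130, 0.204800); f=(1.482251, -0.312756) → (1.971805, 0.110973)
0.600000: (1.971805, 0.110973); f=(1.958628, -0.218817) → (2.559393, 0.045328)
(u(0.9), v(0.9)) ≈ (2.5594, 0.0453)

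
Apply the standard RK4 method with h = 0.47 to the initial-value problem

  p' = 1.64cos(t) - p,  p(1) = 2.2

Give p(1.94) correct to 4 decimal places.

RK4: k1 = f(t_n, p_n); k2 = f(t_n + h/2, p_n + (h/2)·k1); k3 = f(t_n + h/2, p_n + (h/2)·k2); k4 = f(t_n + h, p_n + h·k3); p_{n+1} = p_n + (h/6)·(k1 + 2k2 + 2k3 + k4).
t=1.000000, p=2.200000:
  k1 = f(1.000000, 2.200000) = -1.313904
  k2 = f(1.235000, 1.891233) = -1.350818
  k3 = f(1.235000, 1.882558) = -1.342143
  k4 = f(1.470000, 1.569193) = -1.404167
  p ← 2.200000 + (0.47/6)·(k1 + 2k2 + 2k3 + k4) = 1.565187
t=1.470000, p=1.565187:
  k1 = f(1.470000, 1.565187) = -1.400161
  k2 = f(1.705000, 1.236149) = -1.455583
  k3 = f(1.705000, 1.223125) = -1.442559
  k4 = f(1.940000, 0.887184) = -1.479016
  p ← 1.565187 + (0.47/6)·(k1 + 2k2 + 2k3 + k4) = 0.885609
p(1.94) ≈ 0.8856

0.8856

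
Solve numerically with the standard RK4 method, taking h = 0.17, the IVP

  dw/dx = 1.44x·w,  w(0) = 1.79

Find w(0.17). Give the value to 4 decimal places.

RK4: k1 = f(x_n, w_n); k2 = f(x_n + h/2, w_n + (h/2)·k1); k3 = f(x_n + h/2, w_n + (h/2)·k2); k4 = f(x_n + h, w_n + h·k3); w_{n+1} = w_n + (h/6)·(k1 + 2k2 + 2k3 + k4).
x=0.000000, w=1.790000:
  k1 = f(0.000000, 1.790000) = 0.000000
  k2 = f(0.085000, 1.790000) = 0.219096
  k3 = f(0.085000, 1.808623) = 0.221375
  k4 = f(0.170000, 1.827634) = 0.447405
  w ← 1.790000 + (0.17/6)·(k1 + 2k2 + 2k3 + k4) = 1.827637
w(0.17) ≈ 1.8276

1.8276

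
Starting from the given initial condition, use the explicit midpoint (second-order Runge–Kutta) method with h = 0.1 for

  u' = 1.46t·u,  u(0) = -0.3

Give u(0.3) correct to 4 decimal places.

-0.3203

Midpoint: k1 = f(t_n, u_n); k2 = f(t_n + h/2, u_n + (h/2)·k1); u_{n+1} = u_n + h·k2.
t=0.000000, u=-0.300000:
  k1 = f(0.000000, -0.300000) = 0.000000
  k2 = f(0.050000, -0.300000) = -0.021900
  u ← -0.300000 + 0.1·(-0.021900) = -0.302190
t=0.100000, u=-0.302190:
  k1 = f(0.100000, -0.302190) = -0.044120
  k2 = f(0.150000, -0.304396) = -0.066663
  u ← -0.302190 + 0.1·(-0.066663) = -0.308856
t=0.200000, u=-0.308856:
  k1 = f(0.200000, -0.308856) = -0.090186
  k2 = f(0.250000, -0.313366) = -0.114378
  u ← -0.308856 + 0.1·(-0.114378) = -0.320294
u(0.3) ≈ -0.3203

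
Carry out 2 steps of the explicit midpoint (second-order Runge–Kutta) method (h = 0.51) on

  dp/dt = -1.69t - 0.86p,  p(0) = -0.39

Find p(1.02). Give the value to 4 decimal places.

Midpoint: k1 = f(t_n, p_n); k2 = f(t_n + h/2, p_n + (h/2)·k1); p_{n+1} = p_n + h·k2.
t=0.000000, p=-0.390000:
  k1 = f(0.000000, -0.390000) = 0.335400
  k2 = f(0.255000, -0.304473) = -0.169103
  p ← -0.390000 + 0.51·(-0.169103) = -0.476243
t=0.510000, p=-0.476243:
  k1 = f(0.510000, -0.476243) = -0.452331
  k2 = f(0.765000, -0.591587) = -0.784085
  p ← -0.476243 + 0.51·(-0.784085) = -0.876126
p(1.02) ≈ -0.8761

-0.8761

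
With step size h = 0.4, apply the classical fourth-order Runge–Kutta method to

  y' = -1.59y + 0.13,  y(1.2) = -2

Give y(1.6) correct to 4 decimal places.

-1.0220

RK4: k1 = f(x_n, y_n); k2 = f(x_n + h/2, y_n + (h/2)·k1); k3 = f(x_n + h/2, y_n + (h/2)·k2); k4 = f(x_n + h, y_n + h·k3); y_{n+1} = y_n + (h/6)·(k1 + 2k2 + 2k3 + k4).
x=1.200000, y=-2.000000:
  k1 = f(1.200000, -2.000000) = 3.310000
  k2 = f(1.400000, -1.338000) = 2.257420
  k3 = f(1.400000, -1.548516) = 2.592140
  k4 = f(1.600000, -0.963144) = 1.661399
  y ← -2.000000 + (0.4/6)·(k1 + 2k2 + 2k3 + k4) = -1.021965
y(1.6) ≈ -1.0220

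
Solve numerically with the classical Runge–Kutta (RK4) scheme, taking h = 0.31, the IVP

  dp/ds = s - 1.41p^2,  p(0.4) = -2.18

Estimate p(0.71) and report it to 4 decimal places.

RK4: k1 = f(s_n, p_n); k2 = f(s_n + h/2, p_n + (h/2)·k1); k3 = f(s_n + h/2, p_n + (h/2)·k2); k4 = f(s_n + h, p_n + h·k3); p_{n+1} = p_n + (h/6)·(k1 + 2k2 + 2k3 + k4).
s=0.400000, p=-2.180000:
  k1 = f(0.400000, -2.180000) = -6.300884
  k2 = f(0.555000, -3.156637) = -13.494744
  k3 = f(0.555000, -4.271685) = -25.173686
  k4 = f(0.710000, -9.983843) = -139.834733
  p ← -2.180000 + (0.31/6)·(k1 + 2k2 + 2k3 + k4) = -13.726078
p(0.71) ≈ -13.7261

-13.7261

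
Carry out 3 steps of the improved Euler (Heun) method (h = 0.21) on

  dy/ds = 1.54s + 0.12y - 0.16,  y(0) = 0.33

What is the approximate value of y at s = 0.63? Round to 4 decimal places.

Heun: k1 = f(s_n, y_n); k2 = f(s_n + h, y_n + h·k1); y_{n+1} = y_n + (h/2)·(k1 + k2).
s=0.000000, y=0.330000:
  k1 = f(0.000000, 0.330000) = -0.120400
  k2 = f(0.210000, 0.304716) = 0.199966
  y ← 0.330000 + (0.21/2)·(-0.120400 + 0.199966) = 0.338354
s=0.210000, y=0.338354:
  k1 = f(0.210000, 0.338354) = 0.204003
  k2 = f(0.420000, 0.381195) = 0.532543
  y ← 0.338354 + (0.21/2)·(0.204003 + 0.532543) = 0.415692
s=0.420000, y=0.415692:
  k1 = f(0.420000, 0.415692) = 0.536683
  k2 = f(0.630000, 0.528395) = 0.873607
  y ← 0.415692 + (0.21/2)·(0.536683 + 0.873607) = 0.563772
y(0.63) ≈ 0.5638

0.5638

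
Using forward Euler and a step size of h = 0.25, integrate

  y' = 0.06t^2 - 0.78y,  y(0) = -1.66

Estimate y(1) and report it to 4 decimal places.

-0.6850

Euler: y_{n+1} = y_n + h·f(t_n, y_n).
t=0.000000, y=-1.660000: f=1.294800 → y ← -1.660000 + 0.25·1.294800 = -1.336300
t=0.250000, y=-1.336300: f=1.046064 → y ← -1.336300 + 0.25·1.046064 = -1.074784
t=0.500000, y=-1.074784: f=0.853332 → y ← -1.074784 + 0.25·0.853332 = -0.861451
t=0.750000, y=-0.861451: f=0.705682 → y ← -0.861451 + 0.25·0.705682 = -0.685031
y(1) ≈ -0.6850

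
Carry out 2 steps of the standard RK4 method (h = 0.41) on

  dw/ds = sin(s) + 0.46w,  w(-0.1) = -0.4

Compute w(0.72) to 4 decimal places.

RK4: k1 = f(s_n, w_n); k2 = f(s_n + h/2, w_n + (h/2)·k1); k3 = f(s_n + h/2, w_n + (h/2)·k2); k4 = f(s_n + h, w_n + h·k3); w_{n+1} = w_n + (h/6)·(k1 + 2k2 + 2k3 + k4).
s=-0.100000, w=-0.400000:
  k1 = f(-0.100000, -0.400000) = -0.283833
  k2 = f(0.105000, -0.458186) = -0.105958
  k3 = f(0.105000, -0.421721) = -0.089185
  k4 = f(0.310000, -0.436566) = 0.104238
  w ← -0.400000 + (0.41/6)·(k1 + 2k2 + 2k3 + k4) = -0.438942
s=0.310000, w=-0.438942:
  k1 = f(0.310000, -0.438942) = 0.103145
  k2 = f(0.515000, -0.417797) = 0.300348
  k3 = f(0.515000, -0.377370) = 0.318944
  k4 = f(0.720000, -0.308175) = 0.517624
  w ← -0.438942 + (0.41/6)·(k1 + 2k2 + 2k3 + k4) = -0.311886
w(0.72) ≈ -0.3119

-0.3119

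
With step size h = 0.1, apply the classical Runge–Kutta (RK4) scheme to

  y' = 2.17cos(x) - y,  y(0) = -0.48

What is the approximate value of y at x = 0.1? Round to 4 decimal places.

-0.2282

RK4: k1 = f(x_n, y_n); k2 = f(x_n + h/2, y_n + (h/2)·k1); k3 = f(x_n + h/2, y_n + (h/2)·k2); k4 = f(x_n + h, y_n + h·k3); y_{n+1} = y_n + (h/6)·(k1 + 2k2 + 2k3 + k4).
x=0.000000, y=-0.480000:
  k1 = f(0.000000, -0.480000) = 2.650000
  k2 = f(0.050000, -0.347500) = 2.514788
  k3 = f(0.050000, -0.354261) = 2.521549
  k4 = f(0.100000, -0.227845) = 2.387004
  y ← -0.480000 + (0.1/6)·(k1 + 2k2 + 2k3 + k4) = -0.228172
y(0.1) ≈ -0.2282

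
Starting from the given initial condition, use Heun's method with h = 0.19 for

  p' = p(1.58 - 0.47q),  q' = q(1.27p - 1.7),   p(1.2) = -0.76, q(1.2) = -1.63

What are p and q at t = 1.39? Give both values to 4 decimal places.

-1.1338, -0.9807

Heun on (p,q): k1 = f(t_n, state_n); k2 = f(t_n + h, state_n + h·k1); state_{n+1} = state_n + (h/2)·(k1 + k2).
1.200000: (-0.760000, -1.630000)
  k1 = (-1.783036, 4.344276)
  predictor → (-1.098777, -0.804588)
  k2 = (-2.151577, 2.490558)
  → (-1.133788, -0.980691)
(p(1.39), q(1.39)) ≈ (-1.1338, -0.9807)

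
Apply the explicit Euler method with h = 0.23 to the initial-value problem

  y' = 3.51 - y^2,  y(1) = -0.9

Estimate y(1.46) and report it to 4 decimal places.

Euler: y_{n+1} = y_n + h·f(x_n, y_n).
x=1.000000, y=-0.900000: f=2.700000 → y ← -0.900000 + 0.23·2.700000 = -0.279000
x=1.230000, y=-0.279000: f=3.432159 → y ← -0.279000 + 0.23·3.432159 = 0.510397
y(1.46) ≈ 0.5104

0.5104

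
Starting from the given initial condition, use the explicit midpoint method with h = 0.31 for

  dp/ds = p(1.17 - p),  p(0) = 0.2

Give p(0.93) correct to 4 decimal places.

Midpoint: k1 = f(s_n, p_n); k2 = f(s_n + h/2, p_n + (h/2)·k1); p_{n+1} = p_n + h·k2.
s=0.000000, p=0.200000:
  k1 = f(0.000000, 0.200000) = 0.194000
  k2 = f(0.155000, 0.230070) = 0.216250
  p ← 0.200000 + 0.31·0.216250 = 0.267037
s=0.310000, p=0.267037:
  k1 = f(0.310000, 0.267037) = 0.241125
  k2 = f(0.465000, 0.304412) = 0.263495
  p ← 0.267037 + 0.31·0.263495 = 0.348721
s=0.620000, p=0.348721:
  k1 = f(0.620000, 0.348721) = 0.286397
  k2 = f(0.775000, 0.393112) = 0.305404
  p ← 0.348721 + 0.31·0.305404 = 0.443396
p(0.93) ≈ 0.4434

0.4434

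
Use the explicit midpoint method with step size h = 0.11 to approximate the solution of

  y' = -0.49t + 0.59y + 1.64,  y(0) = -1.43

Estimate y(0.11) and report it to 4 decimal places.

Midpoint: k1 = f(t_n, y_n); k2 = f(t_n + h/2, y_n + (h/2)·k1); y_{n+1} = y_n + h·k2.
t=0.000000, y=-1.430000:
  k1 = f(0.000000, -1.430000) = 0.796300
  k2 = f(0.055000, -1.386203) = 0.795190
  y ← -1.430000 + 0.11·0.795190 = -1.342529
y(0.11) ≈ -1.3425

-1.3425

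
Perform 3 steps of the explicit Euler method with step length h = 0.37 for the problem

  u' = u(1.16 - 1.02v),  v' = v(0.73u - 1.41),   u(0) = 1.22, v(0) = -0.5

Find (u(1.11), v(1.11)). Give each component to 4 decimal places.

4.9431, -0.5399

Euler on (u,v): u_{n+1} = u_n + h·u', v_{n+1} = v_n + h·v'.
0.000000: (1.220000, -0.500000); f=(2.037400, 0.259700) → (1.973838, -0.403911)
0.370000: (1.973838, -0.403911); f=(3.102852, -0.012482) → (3.121893, -0.408529)
0.740000: (3.121893, -0.408529); f=(4.922288, -0.355005) → (4.943140, -0.539881)
(u(1.11), v(1.11)) ≈ (4.9431, -0.5399)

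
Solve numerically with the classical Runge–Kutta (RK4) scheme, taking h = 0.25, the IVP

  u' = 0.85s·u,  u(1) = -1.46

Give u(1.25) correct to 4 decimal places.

-1.8543

RK4: k1 = f(s_n, u_n); k2 = f(s_n + h/2, u_n + (h/2)·k1); k3 = f(s_n + h/2, u_n + (h/2)·k2); k4 = f(s_n + h, u_n + h·k3); u_{n+1} = u_n + (h/6)·(k1 + 2k2 + 2k3 + k4).
s=1.000000, u=-1.460000:
  k1 = f(1.000000, -1.460000) = -1.241000
  k2 = f(1.125000, -1.615125) = -1.544463
  k3 = f(1.125000, -1.653058) = -1.580737
  k4 = f(1.250000, -1.855184) = -1.971133
  u ← -1.460000 + (0.25/6)·(k1 + 2k2 + 2k3 + k4) = -1.854272
u(1.25) ≈ -1.8543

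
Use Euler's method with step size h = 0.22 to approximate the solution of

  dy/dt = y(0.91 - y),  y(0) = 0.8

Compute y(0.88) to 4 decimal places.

0.8607

Euler: y_{n+1} = y_n + h·f(t_n, y_n).
t=0.000000, y=0.800000: f=0.088000 → y ← 0.800000 + 0.22·0.088000 = 0.819360
t=0.220000, y=0.819360: f=0.074267 → y ← 0.819360 + 0.22·0.074267 = 0.835699
t=0.440000, y=0.835699: f=0.062094 → y ← 0.835699 + 0.22·0.062094 = 0.849359
t=0.660000, y=0.849359: f=0.051506 → y ← 0.849359 + 0.22·0.051506 = 0.860691
y(0.88) ≈ 0.8607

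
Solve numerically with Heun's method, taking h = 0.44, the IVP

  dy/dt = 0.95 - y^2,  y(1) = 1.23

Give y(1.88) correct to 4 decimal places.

Heun: k1 = f(t_n, y_n); k2 = f(t_n + h, y_n + h·k1); y_{n+1} = y_n + (h/2)·(k1 + k2).
t=1.000000, y=1.230000:
  k1 = f(1.000000, 1.230000) = -0.562900
  k2 = f(1.440000, 0.982324) = -0.014960
  y ← 1.230000 + (0.44/2)·(-0.562900 + (-0.014960)) = 1.102871
t=1.440000, y=1.102871:
  k1 = f(1.440000, 1.102871) = -0.266324
  k2 = f(1.880000, 0.985688) = -0.021581
  y ← 1.102871 + (0.44/2)·(-0.266324 + (-0.021581)) = 1.039532
y(1.88) ≈ 1.0395

1.0395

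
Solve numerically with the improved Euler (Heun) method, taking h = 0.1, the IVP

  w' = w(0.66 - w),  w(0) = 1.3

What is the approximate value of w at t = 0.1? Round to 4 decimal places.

1.2245

Heun: k1 = f(t_n, w_n); k2 = f(t_n + h, w_n + h·k1); w_{n+1} = w_n + (h/2)·(k1 + k2).
t=0.000000, w=1.300000:
  k1 = f(0.000000, 1.300000) = -0.832000
  k2 = f(0.100000, 1.216800) = -0.677514
  w ← 1.300000 + (0.1/2)·(-0.832000 + (-0.677514)) = 1.224524
w(0.1) ≈ 1.2245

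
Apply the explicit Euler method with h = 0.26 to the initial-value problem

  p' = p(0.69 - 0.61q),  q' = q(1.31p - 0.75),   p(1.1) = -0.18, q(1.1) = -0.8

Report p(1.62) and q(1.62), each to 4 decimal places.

-0.2995, -0.4313

Euler on (p,q): p_{n+1} = p_n + h·p', q_{n+1} = q_n + h·q'.
1.100000: (-0.180000, -0.800000); f=(-0.212040, 0.788640) → (-0.235130, -0.594954)
1.360000: (-0.235130, -0.594954); f=(-0.247574, 0.629473) → (-0.299500, -0.431291)
(p(1.62), q(1.62)) ≈ (-0.2995, -0.4313)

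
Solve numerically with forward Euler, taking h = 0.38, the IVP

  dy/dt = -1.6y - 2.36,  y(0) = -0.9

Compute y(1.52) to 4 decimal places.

Euler: y_{n+1} = y_n + h·f(t_n, y_n).
t=0.000000, y=-0.900000: f=-0.920000 → y ← -0.900000 + 0.38·(-0.920000) = -1.249600
t=0.380000, y=-1.249600: f=-0.360640 → y ← -1.249600 + 0.38·(-0.360640) = -1.386643
t=0.760000, y=-1.386643: f=-0.141371 → y ← -1.386643 + 0.38·(-0.141371) = -1.440364
t=1.140000, y=-1.440364: f=-0.055417 → y ← -1.440364 + 0.38·(-0.055417) = -1.461423
y(1.52) ≈ -1.4614

-1.4614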